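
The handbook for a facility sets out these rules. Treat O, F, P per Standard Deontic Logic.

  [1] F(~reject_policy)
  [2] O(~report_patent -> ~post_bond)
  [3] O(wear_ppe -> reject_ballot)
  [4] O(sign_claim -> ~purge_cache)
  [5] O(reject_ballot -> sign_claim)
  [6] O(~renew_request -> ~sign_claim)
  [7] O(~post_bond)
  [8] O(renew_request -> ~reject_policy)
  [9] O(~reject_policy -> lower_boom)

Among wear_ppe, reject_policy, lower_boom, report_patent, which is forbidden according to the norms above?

Premise 1 is F(~reject_policy), i.e. O(reject_policy).
Premise 8 is O(renew_request -> ~reject_policy); contrapositively O(reject_policy -> ~renew_request). Since O(reject_policy) holds, K gives O(~renew_request).
Applying K to premise 6 (O(~renew_request -> ~sign_claim)) and O(~renew_request) yields O(~sign_claim).
The contrapositive of premise 5 (O(reject_ballot -> sign_claim)) is O(~sign_claim -> ~reject_ballot), and O(~sign_claim) is already established, so O(~reject_ballot).
Premise 3 is O(wear_ppe -> reject_ballot); contrapositively O(~reject_ballot -> ~wear_ppe). Since O(~reject_ballot) holds, K gives O(~wear_ppe).
So O(~wear_ppe) holds, i.e. wear_ppe is forbidden. None of the other listed options is forbidden under the premises.

wear_ppe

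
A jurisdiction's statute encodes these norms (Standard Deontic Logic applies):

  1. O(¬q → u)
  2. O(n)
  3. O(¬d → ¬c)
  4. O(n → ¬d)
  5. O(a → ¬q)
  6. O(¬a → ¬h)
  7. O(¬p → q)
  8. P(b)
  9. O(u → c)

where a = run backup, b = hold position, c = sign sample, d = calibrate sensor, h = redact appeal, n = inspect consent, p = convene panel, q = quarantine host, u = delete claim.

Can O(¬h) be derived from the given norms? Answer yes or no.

Premise 2 gives O(n).
Applying K to premise 4 (O(n → ¬d)) and O(n) yields O(¬d).
From O(¬d) and premise 3, O(¬d → ¬c), we obtain O(¬c).
Premise 9, O(u → c), contraposes to O(¬c → ¬u); with O(¬c) we get O(¬u).
Premise 1, O(¬q → u), contraposes to O(¬u → q); with O(¬u) we get O(q).
The contrapositive of premise 5 (O(a → ¬q)) is O(q → ¬a), and O(q) is already established, so O(¬a).
From O(¬a) and premise 6, O(¬a → ¬h), we obtain O(¬h).
Premises 7, 8 do not contribute to this derivation.
So O(¬h) follows.

Yes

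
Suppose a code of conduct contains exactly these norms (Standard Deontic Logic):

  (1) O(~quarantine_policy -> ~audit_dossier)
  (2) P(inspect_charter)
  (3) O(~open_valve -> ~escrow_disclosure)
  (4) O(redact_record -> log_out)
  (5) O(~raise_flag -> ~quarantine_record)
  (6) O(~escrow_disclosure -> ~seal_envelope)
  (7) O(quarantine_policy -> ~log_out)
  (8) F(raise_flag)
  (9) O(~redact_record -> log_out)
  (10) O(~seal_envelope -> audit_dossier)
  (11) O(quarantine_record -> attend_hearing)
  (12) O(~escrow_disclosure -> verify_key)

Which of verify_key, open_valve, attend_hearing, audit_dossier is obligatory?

By case analysis on redact_record: premise 4 gives O(redact_record -> log_out) and premise 9 gives O(~redact_record -> log_out), so O(log_out) either way.
The contrapositive of premise 7 (O(quarantine_policy -> ~log_out)) is O(log_out -> ~quarantine_policy), and O(log_out) is already established, so O(~quarantine_policy).
Applying K to premise 1 (O(~quarantine_policy -> ~audit_dossier)) and O(~quarantine_policy) yields O(~audit_dossier).
The contrapositive of premise 10 (O(~seal_envelope -> audit_dossier)) is O(~audit_dossier -> seal_envelope), and O(~audit_dossier) is already established, so O(seal_envelope).
The contrapositive of premise 6 (O(~escrow_disclosure -> ~seal_envelope)) is O(seal_envelope -> escrow_disclosure), and O(seal_envelope) is already established, so O(escrow_disclosure).
The contrapositive of premise 3 (O(~open_valve -> ~escrow_disclosure)) is O(escrow_disclosure -> open_valve), and O(escrow_disclosure) is already established, so O(open_valve).
So O(open_valve) holds — open_valve is obligatory. None of the other listed options is made obligatory by any chain of premises.

open_valve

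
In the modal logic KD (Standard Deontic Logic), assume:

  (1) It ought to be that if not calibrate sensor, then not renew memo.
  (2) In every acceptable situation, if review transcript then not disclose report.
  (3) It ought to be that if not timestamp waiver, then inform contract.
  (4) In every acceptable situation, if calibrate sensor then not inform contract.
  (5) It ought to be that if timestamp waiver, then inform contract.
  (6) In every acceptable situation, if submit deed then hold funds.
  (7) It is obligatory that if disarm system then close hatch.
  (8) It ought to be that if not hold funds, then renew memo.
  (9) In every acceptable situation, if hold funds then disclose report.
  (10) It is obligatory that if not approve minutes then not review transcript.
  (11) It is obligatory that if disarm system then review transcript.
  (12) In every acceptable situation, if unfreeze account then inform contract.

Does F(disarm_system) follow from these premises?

Yes

Premises 3 and 5 are O(¬timestamp_waiver → inform_contract) and O(timestamp_waiver → inform_contract); every ideal world satisfies ¬timestamp_waiver or timestamp_waiver, so in either case inform_contract holds — hence O(inform_contract).
The contrapositive of premise 4 (O(calibrate_sensor → ¬inform_contract)) is O(inform_contract → ¬calibrate_sensor), and O(inform_contract) is already established, so O(¬calibrate_sensor).
Applying K to premise 1 (O(¬calibrate_sensor → ¬renew_memo)) and O(¬calibrate_sensor) yields O(¬renew_memo).
Premise 8 is O(¬hold_funds → renew_memo); contrapositively O(¬renew_memo → hold_funds). Since O(¬renew_memo) holds, K gives O(hold_funds).
From O(hold_funds) and premise 9, O(hold_funds → disclose_report), we obtain O(disclose_report).
Premise 2 is O(review_transcript → ¬disclose_report); contrapositively O(disclose_report → ¬review_transcript). Since O(disclose_report) holds, K gives O(¬review_transcript).
Premise 11 is O(disarm_system → review_transcript); contrapositively O(¬review_transcript → ¬disarm_system). Since O(¬review_transcript) holds, K gives O(¬disarm_system).
Premises 6, 7, 10, 12 do not contribute to this derivation.
So O(¬disarm_system) holds, i.e. F(disarm_system). The claim follows.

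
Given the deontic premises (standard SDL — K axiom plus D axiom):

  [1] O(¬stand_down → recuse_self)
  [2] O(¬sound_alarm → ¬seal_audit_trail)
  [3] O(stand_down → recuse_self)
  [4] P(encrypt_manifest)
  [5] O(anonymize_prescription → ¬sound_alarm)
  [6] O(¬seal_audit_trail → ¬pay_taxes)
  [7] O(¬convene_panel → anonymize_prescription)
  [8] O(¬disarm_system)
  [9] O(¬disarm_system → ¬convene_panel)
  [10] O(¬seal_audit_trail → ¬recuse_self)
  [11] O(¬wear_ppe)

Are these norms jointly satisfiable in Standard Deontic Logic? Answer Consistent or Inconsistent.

Inconsistent

Premises 1 and 3 are O(¬stand_down → recuse_self) and O(stand_down → recuse_self); every ideal world satisfies ¬stand_down or stand_down, so in either case recuse_self holds — hence O(recuse_self).
Premise 10 is O(¬seal_audit_trail → ¬recuse_self); contrapositively O(recuse_self → seal_audit_trail). Since O(recuse_self) holds, K gives O(seal_audit_trail).
Premise 2, O(¬sound_alarm → ¬seal_audit_trail), contraposes to O(seal_audit_trail → sound_alarm); with O(seal_audit_trail) we get O(sound_alarm).
The contrapositive of premise 5 (O(anonymize_prescription → ¬sound_alarm)) is O(sound_alarm → ¬anonymize_prescription), and O(sound_alarm) is already established, so O(¬anonymize_prescription).
Premise 7 is O(¬convene_panel → anonymize_prescription); contrapositively O(¬anonymize_prescription → convene_panel). Since O(¬anonymize_prescription) holds, K gives O(convene_panel).
Premise 9 is O(¬disarm_system → ¬convene_panel); contrapositively O(convene_panel → disarm_system). Since O(convene_panel) holds, K gives O(disarm_system).
Yet premise 8 states O(¬disarm_system).
We now have both O(disarm_system) and O(¬disarm_system) — disarm_system is simultaneously obligatory and forbidden, violating the D-axiom.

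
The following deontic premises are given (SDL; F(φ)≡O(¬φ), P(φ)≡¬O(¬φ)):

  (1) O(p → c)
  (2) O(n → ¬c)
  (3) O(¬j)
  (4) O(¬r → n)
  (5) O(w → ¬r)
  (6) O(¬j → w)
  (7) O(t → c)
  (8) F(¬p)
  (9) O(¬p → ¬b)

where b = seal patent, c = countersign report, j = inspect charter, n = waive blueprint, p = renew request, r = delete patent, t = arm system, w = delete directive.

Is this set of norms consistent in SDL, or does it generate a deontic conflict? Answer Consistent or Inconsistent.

Inconsistent

F(¬p) at premise 8 means O(p).
Applying K to premise 1 (O(p → c)) and O(p) yields O(c).
Premise 2 is O(n → ¬c); contrapositively O(c → ¬n). Since O(c) holds, K gives O(¬n).
The contrapositive of premise 4 (O(¬r → n)) is O(¬n → r), and O(¬n) is already established, so O(r).
The contrapositive of premise 5 (O(w → ¬r)) is O(r → ¬w), and O(r) is already established, so O(¬w).
Premise 6, O(¬j → w), contraposes to O(¬w → j); with O(¬w) we get O(j).
But premise 3 directly asserts O(¬j).
We now have both O(j) and O(¬j) — j is simultaneously obligatory and forbidden, violating the D-axiom.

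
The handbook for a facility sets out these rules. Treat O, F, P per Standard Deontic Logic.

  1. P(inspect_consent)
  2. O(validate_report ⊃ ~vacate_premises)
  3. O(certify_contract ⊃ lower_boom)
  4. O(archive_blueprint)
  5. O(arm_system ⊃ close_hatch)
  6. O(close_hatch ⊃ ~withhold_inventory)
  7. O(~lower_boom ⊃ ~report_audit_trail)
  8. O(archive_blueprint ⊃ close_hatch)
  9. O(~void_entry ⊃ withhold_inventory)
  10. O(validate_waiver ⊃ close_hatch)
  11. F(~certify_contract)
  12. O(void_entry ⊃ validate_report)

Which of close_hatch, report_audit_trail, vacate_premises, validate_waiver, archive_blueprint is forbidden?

Premise 4 gives O(archive_blueprint).
Applying K to premise 8 (O(archive_blueprint ⊃ close_hatch)) and O(archive_blueprint) yields O(close_hatch).
Applying K to premise 6 (O(close_hatch ⊃ ~withhold_inventory)) and O(close_hatch) yields O(~withhold_inventory).
Premise 9 is O(~void_entry ⊃ withhold_inventory); contrapositively O(~withhold_inventory ⊃ void_entry). Since O(~withhold_inventory) holds, K gives O(void_entry).
Applying K to premise 12 (O(void_entry ⊃ validate_report)) and O(void_entry) yields O(validate_report).
Premise 2 is O(validate_report ⊃ ~vacate_premises); since O(validate_report), deontic closure gives O(~vacate_premises).
So O(~vacate_premises) holds, i.e. vacate_premises is forbidden. None of the other listed options is forbidden under the premises.

vacate_premises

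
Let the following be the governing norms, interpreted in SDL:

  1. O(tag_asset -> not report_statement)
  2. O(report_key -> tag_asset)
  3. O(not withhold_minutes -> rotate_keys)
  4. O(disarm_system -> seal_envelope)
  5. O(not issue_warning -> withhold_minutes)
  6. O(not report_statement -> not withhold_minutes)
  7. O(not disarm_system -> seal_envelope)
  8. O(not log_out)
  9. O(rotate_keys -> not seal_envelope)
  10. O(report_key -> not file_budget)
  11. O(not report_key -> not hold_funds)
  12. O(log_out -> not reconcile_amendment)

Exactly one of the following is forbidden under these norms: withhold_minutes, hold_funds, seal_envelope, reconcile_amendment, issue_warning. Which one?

Premises 7 and 4 are O(not disarm_system -> seal_envelope) and O(disarm_system -> seal_envelope); every ideal world satisfies not disarm_system or disarm_system, so in either case seal_envelope holds — hence O(seal_envelope).
The contrapositive of premise 9 (O(rotate_keys -> not seal_envelope)) is O(seal_envelope -> not rotate_keys), and O(seal_envelope) is already established, so O(not rotate_keys).
Premise 3 is O(not withhold_minutes -> rotate_keys); contrapositively O(not rotate_keys -> withhold_minutes). Since O(not rotate_keys) holds, K gives O(withhold_minutes).
Premise 6, O(not report_statement -> not withhold_minutes), contraposes to O(withhold_minutes -> report_statement); with O(withhold_minutes) we get O(report_statement).
Premise 1 is O(tag_asset -> not report_statement); contrapositively O(report_statement -> not tag_asset). Since O(report_statement) holds, K gives O(not tag_asset).
Premise 2 is O(report_key -> tag_asset); contrapositively O(not tag_asset -> not report_key). Since O(not tag_asset) holds, K gives O(not report_key).
With premise 11, O(not report_key -> not hold_funds), the K-axiom yields O(not hold_funds).
So O(not hold_funds) holds, i.e. hold_funds is forbidden. None of the other listed options is forbidden under the premises.

hold_funds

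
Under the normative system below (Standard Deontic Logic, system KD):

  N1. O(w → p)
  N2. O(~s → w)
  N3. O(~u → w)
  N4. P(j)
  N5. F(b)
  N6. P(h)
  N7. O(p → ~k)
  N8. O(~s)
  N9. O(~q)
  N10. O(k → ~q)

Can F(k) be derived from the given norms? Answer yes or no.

Yes

Premise 8 gives O(~s).
With premise 2, O(~s → w), the K-axiom yields O(w).
From O(w) and premise 1, O(w → p), we obtain O(p).
From O(p) and premise 7, O(p → ~k), we obtain O(~k).
Premises 3, 4, 5, 6, 9, 10 do not contribute to this derivation.
So O(~k) holds, i.e. F(k). The claim follows.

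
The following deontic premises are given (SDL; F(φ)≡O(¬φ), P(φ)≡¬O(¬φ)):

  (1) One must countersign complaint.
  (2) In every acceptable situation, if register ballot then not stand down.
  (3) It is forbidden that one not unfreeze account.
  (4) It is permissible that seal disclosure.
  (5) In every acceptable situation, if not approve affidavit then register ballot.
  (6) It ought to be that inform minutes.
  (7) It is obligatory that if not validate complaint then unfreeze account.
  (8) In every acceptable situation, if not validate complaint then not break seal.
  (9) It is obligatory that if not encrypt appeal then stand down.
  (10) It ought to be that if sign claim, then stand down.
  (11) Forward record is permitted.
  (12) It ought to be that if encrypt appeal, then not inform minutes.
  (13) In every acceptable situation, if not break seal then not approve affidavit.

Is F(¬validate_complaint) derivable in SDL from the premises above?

From premise 6 we have O(inform_minutes).
Premise 12, O(encrypt_appeal → ¬inform_minutes), contraposes to O(inform_minutes → ¬encrypt_appeal); with O(inform_minutes) we get O(¬encrypt_appeal).
With premise 9, O(¬encrypt_appeal → stand_down), the K-axiom yields O(stand_down).
The contrapositive of premise 2 (O(register_ballot → ¬stand_down)) is O(stand_down → ¬register_ballot), and O(stand_down) is already established, so O(¬register_ballot).
Premise 5 is O(¬approve_affidavit → register_ballot); contrapositively O(¬register_ballot → approve_affidavit). Since O(¬register_ballot) holds, K gives O(approve_affidavit).
The contrapositive of premise 13 (O(¬break_seal → ¬approve_affidavit)) is O(approve_affidavit → break_seal), and O(approve_affidavit) is already established, so O(break_seal).
Premise 8 is O(¬validate_complaint → ¬break_seal); contrapositively O(break_seal → validate_complaint). Since O(break_seal) holds, K gives O(validate_complaint).
Premises 1, 3, 4, 7, 10, 11 do not contribute to this derivation.
So O(validate_complaint) holds, i.e. F(¬validate_complaint). The claim follows.

Yes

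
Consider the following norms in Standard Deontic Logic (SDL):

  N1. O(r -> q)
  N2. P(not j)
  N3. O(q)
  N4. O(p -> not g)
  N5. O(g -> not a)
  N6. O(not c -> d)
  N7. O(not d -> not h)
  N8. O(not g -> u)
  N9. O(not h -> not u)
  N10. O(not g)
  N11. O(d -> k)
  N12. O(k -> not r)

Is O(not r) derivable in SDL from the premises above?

Premise 10 gives O(not g).
Applying K to premise 8 (O(not g -> u)) and O(not g) yields O(u).
Premise 9, O(not h -> not u), contraposes to O(u -> h); with O(u) we get O(h).
Premise 7, O(not d -> not h), contraposes to O(h -> d); with O(h) we get O(d).
Premise 11 is O(d -> k); since O(d), deontic closure gives O(k).
Premise 12 is O(k -> not r); since O(k), deontic closure gives O(not r).
Premises 1, 2, 3, 4, 5, 6 do not contribute to this derivation.
So O(not r) follows.

Yes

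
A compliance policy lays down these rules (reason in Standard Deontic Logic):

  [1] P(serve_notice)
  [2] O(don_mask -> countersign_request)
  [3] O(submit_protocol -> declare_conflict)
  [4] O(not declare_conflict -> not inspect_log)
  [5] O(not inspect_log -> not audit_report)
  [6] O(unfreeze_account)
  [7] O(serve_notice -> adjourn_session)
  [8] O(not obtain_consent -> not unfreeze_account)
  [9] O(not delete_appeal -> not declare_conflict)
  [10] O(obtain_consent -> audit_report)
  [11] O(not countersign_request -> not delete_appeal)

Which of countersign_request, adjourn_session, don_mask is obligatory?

countersign_request

From premise 6 we have O(unfreeze_account).
Premise 8 is O(not obtain_consent -> not unfreeze_account); contrapositively O(unfreeze_account -> obtain_consent). Since O(unfreeze_account) holds, K gives O(obtain_consent).
With premise 10, O(obtain_consent -> audit_report), the K-axiom yields O(audit_report).
Premise 5, O(not inspect_log -> not audit_report), contraposes to O(audit_report -> inspect_log); with O(audit_report) we get O(inspect_log).
Premise 4 is O(not declare_conflict -> not inspect_log); contrapositively O(inspect_log -> declare_conflict). Since O(inspect_log) holds, K gives O(declare_conflict).
Premise 9, O(not delete_appeal -> not declare_conflict), contraposes to O(declare_conflict -> delete_appeal); with O(declare_conflict) we get O(delete_appeal).
The contrapositive of premise 11 (O(not countersign_request -> not delete_appeal)) is O(delete_appeal -> countersign_request), and O(delete_appeal) is already established, so O(countersign_request).
So O(countersign_request) holds — countersign_request is obligatory. None of the other listed options is made obligatory by any chain of premises.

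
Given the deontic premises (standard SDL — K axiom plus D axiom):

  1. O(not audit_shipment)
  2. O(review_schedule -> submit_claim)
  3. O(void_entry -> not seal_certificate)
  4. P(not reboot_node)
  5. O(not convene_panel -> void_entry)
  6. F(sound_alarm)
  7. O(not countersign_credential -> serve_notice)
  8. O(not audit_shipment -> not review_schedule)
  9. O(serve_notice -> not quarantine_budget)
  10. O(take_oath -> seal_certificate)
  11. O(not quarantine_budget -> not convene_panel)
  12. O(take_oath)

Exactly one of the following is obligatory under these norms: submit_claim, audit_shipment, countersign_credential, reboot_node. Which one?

Premise 12 states O(take_oath) outright.
From O(take_oath) and premise 10, O(take_oath -> seal_certificate), we obtain O(seal_certificate).
The contrapositive of premise 3 (O(void_entry -> not seal_certificate)) is O(seal_certificate -> not void_entry), and O(seal_certificate) is already established, so O(not void_entry).
Premise 5 is O(not convene_panel -> void_entry); contrapositively O(not void_entry -> convene_panel). Since O(not void_entry) holds, K gives O(convene_panel).
Premise 11 is O(not quarantine_budget -> not convene_panel); contrapositively O(convene_panel -> quarantine_budget). Since O(convene_panel) holds, K gives O(quarantine_budget).
Premise 9, O(serve_notice -> not quarantine_budget), contraposes to O(quarantine_budget -> not serve_notice); with O(quarantine_budget) we get O(not serve_notice).
The contrapositive of premise 7 (O(not countersign_credential -> serve_notice)) is O(not serve_notice -> countersign_credential), and O(not serve_notice) is already established, so O(countersign_credential).
So O(countersign_credential) holds — countersign_credential is obligatory. None of the other listed options is made obligatory by any chain of premises.

countersign_credential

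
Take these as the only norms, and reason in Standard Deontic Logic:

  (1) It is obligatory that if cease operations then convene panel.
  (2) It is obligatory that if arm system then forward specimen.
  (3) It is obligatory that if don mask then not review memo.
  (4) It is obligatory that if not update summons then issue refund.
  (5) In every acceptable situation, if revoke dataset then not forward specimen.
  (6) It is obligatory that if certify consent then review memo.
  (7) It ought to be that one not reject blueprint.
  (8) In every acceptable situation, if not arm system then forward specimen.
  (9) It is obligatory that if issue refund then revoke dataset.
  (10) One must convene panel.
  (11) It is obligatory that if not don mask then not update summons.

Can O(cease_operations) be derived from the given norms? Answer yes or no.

No

Premise 1 is O(cease_operations → convene_panel); even if O(convene_panel) held, inferring O(cease_operations) would be affirming the consequent — invalid.
No other premise forces O(cease_operations). An ideal world satisfying every premise can still have cease_operations false, so O(cease_operations) is not derivable.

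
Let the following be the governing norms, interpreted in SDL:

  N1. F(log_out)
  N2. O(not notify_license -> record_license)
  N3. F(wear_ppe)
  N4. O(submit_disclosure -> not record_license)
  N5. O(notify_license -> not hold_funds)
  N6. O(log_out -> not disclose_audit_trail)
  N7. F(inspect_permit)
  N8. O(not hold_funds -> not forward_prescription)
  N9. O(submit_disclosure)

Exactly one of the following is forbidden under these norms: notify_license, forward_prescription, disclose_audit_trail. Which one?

Premise 9 gives O(submit_disclosure).
Applying K to premise 4 (O(submit_disclosure -> not record_license)) and O(submit_disclosure) yields O(not record_license).
The contrapositive of premise 2 (O(not notify_license -> record_license)) is O(not record_license -> notify_license), and O(not record_license) is already established, so O(notify_license).
With premise 5, O(notify_license -> not hold_funds), the K-axiom yields O(not hold_funds).
Applying K to premise 8 (O(not hold_funds -> not forward_prescription)) and O(not hold_funds) yields O(not forward_prescription).
So O(not forward_prescription) holds, i.e. forward_prescription is forbidden. None of the other listed options is forbidden under the premises.

forward_prescription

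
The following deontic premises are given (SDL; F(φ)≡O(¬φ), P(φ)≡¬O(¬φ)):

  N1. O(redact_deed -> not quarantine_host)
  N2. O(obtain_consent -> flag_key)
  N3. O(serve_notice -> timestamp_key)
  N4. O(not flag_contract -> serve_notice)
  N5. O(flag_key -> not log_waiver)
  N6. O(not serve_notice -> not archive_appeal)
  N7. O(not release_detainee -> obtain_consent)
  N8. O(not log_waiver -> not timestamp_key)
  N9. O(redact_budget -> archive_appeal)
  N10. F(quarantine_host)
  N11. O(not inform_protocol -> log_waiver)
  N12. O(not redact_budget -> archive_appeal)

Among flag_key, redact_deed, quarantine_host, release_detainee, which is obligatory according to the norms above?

Premises 9 and 12 cover both cases: O(redact_budget -> archive_appeal) and O(not redact_budget -> archive_appeal). Since redact_budget ∨ not redact_budget is a tautology, O(archive_appeal) follows.
The contrapositive of premise 6 (O(not serve_notice -> not archive_appeal)) is O(archive_appeal -> serve_notice), and O(archive_appeal) is already established, so O(serve_notice).
Applying K to premise 3 (O(serve_notice -> timestamp_key)) and O(serve_notice) yields O(timestamp_key).
The contrapositive of premise 8 (O(not log_waiver -> not timestamp_key)) is O(timestamp_key -> log_waiver), and O(timestamp_key) is already established, so O(log_waiver).
Premise 5, O(flag_key -> not log_waiver), contraposes to O(log_waiver -> not flag_key); with O(log_waiver) we get O(not flag_key).
Premise 2 is O(obtain_consent -> flag_key); contrapositively O(not flag_key -> not obtain_consent). Since O(not flag_key) holds, K gives O(not obtain_consent).
Premise 7 is O(not release_detainee -> obtain_consent); contrapositively O(not obtain_consent -> release_detainee). Since O(not obtain_consent) holds, K gives O(release_detainee).
So O(release_detainee) holds — release_detainee is obligatory. None of the other listed options is made obligatory by any chain of premises.

release_detainee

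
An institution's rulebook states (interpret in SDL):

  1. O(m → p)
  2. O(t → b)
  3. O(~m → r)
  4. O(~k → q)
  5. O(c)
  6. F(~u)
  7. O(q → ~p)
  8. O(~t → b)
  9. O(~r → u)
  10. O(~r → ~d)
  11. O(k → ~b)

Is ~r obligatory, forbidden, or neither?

Premises 8 and 2 are O(~t → b) and O(t → b); every ideal world satisfies ~t or t, so in either case b holds — hence O(b).
The contrapositive of premise 11 (O(k → ~b)) is O(b → ~k), and O(b) is already established, so O(~k).
Premise 4 is O(~k → q); since O(~k), deontic closure gives O(q).
Premise 7 is O(q → ~p); since O(q), deontic closure gives O(~p).
Premise 1 is O(m → p); contrapositively O(~p → ~m). Since O(~p) holds, K gives O(~m).
Applying K to premise 3 (O(~m → r)) and O(~m) yields O(r).
Premises 5, 6, 9, 10 do not contribute to this derivation.
Thus O(r), which is F(~r): ~r is forbidden.

Forbidden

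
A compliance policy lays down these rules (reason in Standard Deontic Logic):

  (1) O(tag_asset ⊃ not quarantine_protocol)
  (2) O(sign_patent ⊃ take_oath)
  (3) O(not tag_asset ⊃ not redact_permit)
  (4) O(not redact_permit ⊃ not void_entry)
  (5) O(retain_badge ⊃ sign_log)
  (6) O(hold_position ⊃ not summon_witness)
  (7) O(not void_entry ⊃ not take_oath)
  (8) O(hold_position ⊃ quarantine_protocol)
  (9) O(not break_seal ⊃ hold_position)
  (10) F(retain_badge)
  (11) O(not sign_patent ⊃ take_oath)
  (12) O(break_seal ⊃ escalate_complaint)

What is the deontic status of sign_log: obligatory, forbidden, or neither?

Neither

Premise 5 is O(retain_badge ⊃ sign_log), but O(retain_badge) is not derivable from the premises, so it does not yield O(sign_log).
No premise or chain of K-axiom applications forces O(sign_log), and none forces O(not sign_log). So sign_log is neither obligatory nor forbidden under these norms.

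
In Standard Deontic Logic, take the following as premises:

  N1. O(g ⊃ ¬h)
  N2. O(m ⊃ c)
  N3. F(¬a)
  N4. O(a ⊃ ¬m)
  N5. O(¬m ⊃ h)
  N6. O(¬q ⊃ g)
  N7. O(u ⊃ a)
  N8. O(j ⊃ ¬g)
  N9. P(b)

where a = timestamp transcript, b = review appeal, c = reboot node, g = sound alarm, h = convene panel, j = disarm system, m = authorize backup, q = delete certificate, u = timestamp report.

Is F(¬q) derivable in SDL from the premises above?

Yes

Premise 3 is F(¬a), i.e. O(a).
From O(a) and premise 4, O(a ⊃ ¬m), we obtain O(¬m).
Applying K to premise 5 (O(¬m ⊃ h)) and O(¬m) yields O(h).
Premise 1 is O(g ⊃ ¬h); contrapositively O(h ⊃ ¬g). Since O(h) holds, K gives O(¬g).
The contrapositive of premise 6 (O(¬q ⊃ g)) is O(¬g ⊃ q), and O(¬g) is already established, so O(q).
Premises 2, 7, 8, 9 do not contribute to this derivation.
So O(q) holds, i.e. F(¬q). The claim follows.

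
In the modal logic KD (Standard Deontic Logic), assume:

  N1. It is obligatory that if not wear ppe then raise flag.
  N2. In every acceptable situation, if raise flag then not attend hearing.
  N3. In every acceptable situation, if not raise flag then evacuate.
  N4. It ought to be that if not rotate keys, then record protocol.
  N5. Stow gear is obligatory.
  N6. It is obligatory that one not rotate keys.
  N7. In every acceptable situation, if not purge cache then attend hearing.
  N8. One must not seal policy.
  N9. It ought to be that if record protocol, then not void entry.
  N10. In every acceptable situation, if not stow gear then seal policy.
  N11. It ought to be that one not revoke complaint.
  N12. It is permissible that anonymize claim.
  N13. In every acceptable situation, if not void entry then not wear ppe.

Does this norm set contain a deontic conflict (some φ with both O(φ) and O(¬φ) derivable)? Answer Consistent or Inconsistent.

Premise 10 is O(¬stow_gear → seal_policy), but O(¬stow_gear) is not derivable from the premises, so it does not yield O(seal_policy).
So O(seal_policy) is not derivable, and the apparent clash with O(¬seal_policy) does not arise.
A world satisfying every obligation exists (e.g. anonymize_claim=false, attend_hearing=false, evacuate=false, purge_cache=true, raise_flag=true, record_protocol=true, revoke_complaint=false, rotate_keys=false, seal_policy=false, stow_gear=true, void_entry=false, wear_ppe=false); no atom is both obligatory and forbidden, so the set is consistent.

Consistent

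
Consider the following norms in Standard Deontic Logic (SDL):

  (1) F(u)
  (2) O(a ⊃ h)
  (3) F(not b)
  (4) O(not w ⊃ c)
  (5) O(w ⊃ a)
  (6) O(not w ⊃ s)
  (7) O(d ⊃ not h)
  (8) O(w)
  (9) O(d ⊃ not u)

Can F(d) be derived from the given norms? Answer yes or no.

Yes

From premise 8 we have O(w).
From O(w) and premise 5, O(w ⊃ a), we obtain O(a).
From O(a) and premise 2, O(a ⊃ h), we obtain O(h).
Premise 7, O(d ⊃ not h), contraposes to O(h ⊃ not d); with O(h) we get O(not d).
Premises 1, 3, 4, 6, 9 do not contribute to this derivation.
So O(not d) holds, i.e. F(d). The claim follows.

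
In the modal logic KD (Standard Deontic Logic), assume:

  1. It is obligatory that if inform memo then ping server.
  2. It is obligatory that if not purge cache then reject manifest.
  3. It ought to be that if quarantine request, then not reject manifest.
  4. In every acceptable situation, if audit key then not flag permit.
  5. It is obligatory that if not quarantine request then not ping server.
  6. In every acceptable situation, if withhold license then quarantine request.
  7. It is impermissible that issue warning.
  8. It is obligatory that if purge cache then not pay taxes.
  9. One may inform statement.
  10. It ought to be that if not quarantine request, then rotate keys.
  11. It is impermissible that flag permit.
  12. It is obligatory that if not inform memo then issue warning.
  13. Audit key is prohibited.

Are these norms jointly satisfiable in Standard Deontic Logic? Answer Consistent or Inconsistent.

Premise 4 is O(audit_key → ¬flag_permit); even if O(¬flag_permit) held, inferring O(audit_key) would be affirming the consequent — invalid.
So O(audit_key) is not derivable, and the apparent clash with O(¬audit_key) does not arise.
A world satisfying every obligation exists (e.g. audit_key=false, flag_permit=false, inform_memo=true, inform_statement=false, issue_warning=false, pay_taxes=false, ping_server=true, purge_cache=true, quarantine_request=true, reject_manifest=false, rotate_keys=false, withhold_license=false); no atom is both obligatory and forbidden, so the set is consistent.

Consistent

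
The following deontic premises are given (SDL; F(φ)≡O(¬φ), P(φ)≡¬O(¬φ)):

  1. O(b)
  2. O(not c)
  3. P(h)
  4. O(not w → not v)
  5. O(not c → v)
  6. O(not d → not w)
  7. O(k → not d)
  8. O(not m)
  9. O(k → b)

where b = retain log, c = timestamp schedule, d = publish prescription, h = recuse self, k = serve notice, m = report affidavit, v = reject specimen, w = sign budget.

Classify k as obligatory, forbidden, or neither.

Forbidden

Premise 2 states O(not c) outright.
From O(not c) and premise 5, O(not c → v), we obtain O(v).
Premise 4, O(not w → not v), contraposes to O(v → w); with O(v) we get O(w).
Premise 6 is O(not d → not w); contrapositively O(w → d). Since O(w) holds, K gives O(d).
Premise 7 is O(k → not d); contrapositively O(d → not k). Since O(d) holds, K gives O(not k).
Premises 1, 3, 8, 9 do not contribute to this derivation.
Thus O(not k), which is F(k): k is forbidden.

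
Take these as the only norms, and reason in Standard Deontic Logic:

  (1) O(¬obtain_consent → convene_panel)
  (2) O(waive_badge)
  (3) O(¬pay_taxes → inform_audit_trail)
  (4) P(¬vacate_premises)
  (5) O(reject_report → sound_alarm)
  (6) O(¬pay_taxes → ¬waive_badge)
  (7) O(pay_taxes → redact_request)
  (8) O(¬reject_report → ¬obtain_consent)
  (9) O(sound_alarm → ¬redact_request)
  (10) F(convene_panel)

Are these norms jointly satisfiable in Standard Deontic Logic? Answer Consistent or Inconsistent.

Inconsistent

Premise 2 gives O(waive_badge).
Premise 6, O(¬pay_taxes → ¬waive_badge), contraposes to O(waive_badge → pay_taxes); with O(waive_badge) we get O(pay_taxes).
Premise 7 is O(pay_taxes → redact_request); since O(pay_taxes), deontic closure gives O(redact_request).
Premise 9 is O(sound_alarm → ¬redact_request); contrapositively O(redact_request → ¬sound_alarm). Since O(redact_request) holds, K gives O(¬sound_alarm).
Premise 5, O(reject_report → sound_alarm), contraposes to O(¬sound_alarm → ¬reject_report); with O(¬sound_alarm) we get O(¬reject_report).
Applying K to premise 8 (O(¬reject_report → ¬obtain_consent)) and O(¬reject_report) yields O(¬obtain_consent).
Applying K to premise 1 (O(¬obtain_consent → convene_panel)) and O(¬obtain_consent) yields O(convene_panel).
Yet premise 10 is F(convene_panel), i.e. O(¬convene_panel).
We now have both O(convene_panel) and O(¬convene_panel) — convene_panel is simultaneously obligatory and forbidden, violating the D-axiom.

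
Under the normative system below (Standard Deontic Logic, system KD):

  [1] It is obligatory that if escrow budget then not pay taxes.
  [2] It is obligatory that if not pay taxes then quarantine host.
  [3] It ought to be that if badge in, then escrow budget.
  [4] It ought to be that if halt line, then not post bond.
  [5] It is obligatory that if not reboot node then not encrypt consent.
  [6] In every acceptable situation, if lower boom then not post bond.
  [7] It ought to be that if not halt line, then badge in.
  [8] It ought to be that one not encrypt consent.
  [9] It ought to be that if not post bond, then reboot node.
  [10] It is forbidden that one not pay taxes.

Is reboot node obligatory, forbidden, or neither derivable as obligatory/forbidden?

Premise 10 is F(¬pay_taxes), i.e. O(pay_taxes).
The contrapositive of premise 1 (O(escrow_budget → ¬pay_taxes)) is O(pay_taxes → ¬escrow_budget), and O(pay_taxes) is already established, so O(¬escrow_budget).
The contrapositive of premise 3 (O(badge_in → escrow_budget)) is O(¬escrow_budget → ¬badge_in), and O(¬escrow_budget) is already established, so O(¬badge_in).
Premise 7, O(¬halt_line → badge_in), contraposes to O(¬badge_in → halt_line); with O(¬badge_in) we get O(halt_line).
With premise 4, O(halt_line → ¬post_bond), the K-axiom yields O(¬post_bond).
From O(¬post_bond) and premise 9, O(¬post_bond → reboot_node), we obtain O(reboot_node).
Premises 2, 5, 6, 8 do not contribute to this derivation.
Hence reboot_node is obligatory.

Obligatory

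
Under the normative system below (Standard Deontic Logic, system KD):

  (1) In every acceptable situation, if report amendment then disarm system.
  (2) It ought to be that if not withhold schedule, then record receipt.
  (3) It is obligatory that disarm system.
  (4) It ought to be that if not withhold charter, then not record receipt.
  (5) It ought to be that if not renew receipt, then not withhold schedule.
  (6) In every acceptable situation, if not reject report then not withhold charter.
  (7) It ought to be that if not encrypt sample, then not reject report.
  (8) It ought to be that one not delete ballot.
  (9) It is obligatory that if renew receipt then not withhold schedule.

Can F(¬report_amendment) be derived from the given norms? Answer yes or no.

Premise 1 is O(report_amendment → disarm_system); even if O(disarm_system) held, inferring O(report_amendment) would be affirming the consequent — invalid.
No other premise forces O(report_amendment). An ideal world satisfying every premise can still have ¬report_amendment true, so F(¬report_amendment) is not derivable.

No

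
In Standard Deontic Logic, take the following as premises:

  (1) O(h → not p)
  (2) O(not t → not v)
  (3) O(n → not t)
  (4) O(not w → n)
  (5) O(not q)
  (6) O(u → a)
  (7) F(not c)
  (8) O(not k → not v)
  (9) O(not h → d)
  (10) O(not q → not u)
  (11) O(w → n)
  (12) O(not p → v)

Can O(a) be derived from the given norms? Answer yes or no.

Premise 6 is O(u → a), but O(u) is not derivable from the premises, so it does not yield O(a).
No other premise forces O(a). An ideal world satisfying every premise can still have a false, so O(a) is not derivable.

No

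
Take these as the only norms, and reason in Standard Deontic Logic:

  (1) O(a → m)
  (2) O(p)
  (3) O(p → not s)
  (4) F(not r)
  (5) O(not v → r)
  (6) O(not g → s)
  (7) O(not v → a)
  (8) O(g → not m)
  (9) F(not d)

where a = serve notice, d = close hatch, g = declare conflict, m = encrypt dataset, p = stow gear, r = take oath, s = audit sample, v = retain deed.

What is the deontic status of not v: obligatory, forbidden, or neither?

Forbidden

From premise 2 we have O(p).
Applying K to premise 3 (O(p → not s)) and O(p) yields O(not s).
Premise 6, O(not g → s), contraposes to O(not s → g); with O(not s) we get O(g).
From O(g) and premise 8, O(g → not m), we obtain O(not m).
The contrapositive of premise 1 (O(a → m)) is O(not m → not a), and O(not m) is already established, so O(not a).
Premise 7 is O(not v → a); contrapositively O(not a → v). Since O(not a) holds, K gives O(v).
Premises 4, 5, 9 do not contribute to this derivation.
Thus O(v), which is F(not v): not v is forbidden.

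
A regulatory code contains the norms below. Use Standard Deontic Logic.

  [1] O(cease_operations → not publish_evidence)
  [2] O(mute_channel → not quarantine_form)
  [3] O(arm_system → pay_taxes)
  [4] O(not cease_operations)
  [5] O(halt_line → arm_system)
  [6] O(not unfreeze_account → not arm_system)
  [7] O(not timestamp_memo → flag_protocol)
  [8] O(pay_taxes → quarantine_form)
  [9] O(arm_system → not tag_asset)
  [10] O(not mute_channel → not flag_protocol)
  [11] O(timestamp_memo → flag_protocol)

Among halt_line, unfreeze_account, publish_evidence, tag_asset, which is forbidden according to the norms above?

Premises 7 and 11 are O(not timestamp_memo → flag_protocol) and O(timestamp_memo → flag_protocol); every ideal world satisfies not timestamp_memo or timestamp_memo, so in either case flag_protocol holds — hence O(flag_protocol).
Premise 10, O(not mute_channel → not flag_protocol), contraposes to O(flag_protocol → mute_channel); with O(flag_protocol) we get O(mute_channel).
With premise 2, O(mute_channel → not quarantine_form), the K-axiom yields O(not quarantine_form).
Premise 8 is O(pay_taxes → quarantine_form); contrapositively O(not quarantine_form → not pay_taxes). Since O(not quarantine_form) holds, K gives O(not pay_taxes).
The contrapositive of premise 3 (O(arm_system → pay_taxes)) is O(not pay_taxes → not arm_system), and O(not pay_taxes) is already established, so O(not arm_system).
Premise 5, O(halt_line → arm_system), contraposes to O(not arm_system → not halt_line); with O(not arm_system) we get O(not halt_line).
So O(not halt_line) holds, i.e. halt_line is forbidden. None of the other listed options is forbidden under the premises.

halt_line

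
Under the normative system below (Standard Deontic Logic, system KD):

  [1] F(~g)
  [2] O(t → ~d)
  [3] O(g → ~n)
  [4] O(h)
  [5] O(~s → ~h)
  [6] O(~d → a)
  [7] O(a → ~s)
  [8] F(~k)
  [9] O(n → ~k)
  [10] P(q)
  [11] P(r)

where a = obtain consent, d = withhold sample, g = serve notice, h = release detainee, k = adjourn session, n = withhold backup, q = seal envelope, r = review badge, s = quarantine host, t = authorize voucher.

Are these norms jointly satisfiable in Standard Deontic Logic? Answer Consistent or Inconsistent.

Premise 9 is O(n → ~k), but O(n) is not derivable from the premises, so it does not yield O(~k).
So O(~k) is not derivable, and the apparent clash with O(k) does not arise.
A world satisfying every obligation exists (e.g. a=false, d=true, g=true, h=true, k=true, n=false, q=false, r=false, s=true, t=false); no atom is both obligatory and forbidden, so the set is consistent.

Consistent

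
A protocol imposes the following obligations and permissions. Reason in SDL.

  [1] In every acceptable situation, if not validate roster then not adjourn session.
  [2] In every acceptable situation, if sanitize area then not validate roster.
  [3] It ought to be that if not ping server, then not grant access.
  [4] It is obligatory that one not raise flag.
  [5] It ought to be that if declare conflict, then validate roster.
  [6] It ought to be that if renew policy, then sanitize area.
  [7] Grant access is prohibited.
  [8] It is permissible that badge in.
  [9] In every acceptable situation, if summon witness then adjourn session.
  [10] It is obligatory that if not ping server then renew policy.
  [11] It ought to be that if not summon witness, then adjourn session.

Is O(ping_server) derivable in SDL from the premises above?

Yes

By case analysis on summon_witness: premise 9 gives O(summon_witness → adjourn_session) and premise 11 gives O(¬summon_witness → adjourn_session), so O(adjourn_session) either way.
Premise 1 is O(¬validate_roster → ¬adjourn_session); contrapositively O(adjourn_session → validate_roster). Since O(adjourn_session) holds, K gives O(validate_roster).
Premise 2 is O(sanitize_area → ¬validate_roster); contrapositively O(validate_roster → ¬sanitize_area). Since O(validate_roster) holds, K gives O(¬sanitize_area).
Premise 6 is O(renew_policy → sanitize_area); contrapositively O(¬sanitize_area → ¬renew_policy). Since O(¬sanitize_area) holds, K gives O(¬renew_policy).
Premise 10, O(¬ping_server → renew_policy), contraposes to O(¬renew_policy → ping_server); with O(¬renew_policy) we get O(ping_server).
Premises 3, 4, 5, 7, 8 do not contribute to this derivation.
So O(ping_server) follows.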